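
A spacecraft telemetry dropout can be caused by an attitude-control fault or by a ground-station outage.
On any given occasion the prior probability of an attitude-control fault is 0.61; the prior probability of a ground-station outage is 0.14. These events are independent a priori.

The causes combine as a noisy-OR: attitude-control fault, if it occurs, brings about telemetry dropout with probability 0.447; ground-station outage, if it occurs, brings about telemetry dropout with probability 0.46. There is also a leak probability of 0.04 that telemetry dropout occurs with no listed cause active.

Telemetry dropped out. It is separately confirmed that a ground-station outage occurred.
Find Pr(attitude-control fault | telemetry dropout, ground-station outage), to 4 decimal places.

Under noisy-OR, P(telemetry dropout | causes) = 1 − (1−0.04)·∏(1−qᵢ) over the active causes.
P(telemetry dropout | ground-station outage) = 0.4816·0.39 + 0.713325·0.61 = 0.187824 + 0.435128 = 0.622952
The attitude-control fault-present share is 0.713325·0.61 = 0.435128.
P(attitude-control fault | telemetry dropout, ground-station outage) = 0.435128 / 0.622952 ≈ 0.6985

Pr(attitude-control fault | telemetry dropout, ground-station outage) ≈ 0.6985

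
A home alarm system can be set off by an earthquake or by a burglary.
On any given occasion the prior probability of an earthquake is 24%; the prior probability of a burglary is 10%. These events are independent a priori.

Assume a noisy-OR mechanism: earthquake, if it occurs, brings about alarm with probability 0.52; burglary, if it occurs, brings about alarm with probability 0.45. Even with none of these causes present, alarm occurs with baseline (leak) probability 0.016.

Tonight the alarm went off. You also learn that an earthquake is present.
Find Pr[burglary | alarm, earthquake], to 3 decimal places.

Under noisy-OR, P(alarm | causes) = 1 − (1−0.016)·∏(1−qᵢ) over the active causes.
Sum P(alarm|·) weighted by the priors over both values of burglary:
  P(alarm | earthquake) = 0.52768×0.9 + 0.740224×0.1
        = 0.474912 + 0.074022 = 0.548934
Configurations with burglary contribute 0.074022, so
  P(burglary | alarm, earthquake) = 0.074022 / 0.548934 ≈ 0.135

Pr[burglary | alarm, earthquake] ≈ 0.135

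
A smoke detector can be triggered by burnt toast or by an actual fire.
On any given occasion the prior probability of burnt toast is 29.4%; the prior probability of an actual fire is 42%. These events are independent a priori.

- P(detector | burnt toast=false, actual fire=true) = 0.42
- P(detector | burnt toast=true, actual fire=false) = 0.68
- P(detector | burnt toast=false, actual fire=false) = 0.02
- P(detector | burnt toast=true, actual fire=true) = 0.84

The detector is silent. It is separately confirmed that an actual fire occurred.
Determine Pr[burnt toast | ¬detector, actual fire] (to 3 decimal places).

Numerator (weight on configurations with burnt toast): 0.16*0.294 = 0.047040
Denominator P(¬detector | actual fire): 0.58*0.706 + 0.16*0.294 = 0.456520
P(burnt toast | ¬detector, actual fire) = 0.047040/0.456520 ≈ 0.103

Pr[burnt toast | ¬detector, actual fire] ≈ 0.103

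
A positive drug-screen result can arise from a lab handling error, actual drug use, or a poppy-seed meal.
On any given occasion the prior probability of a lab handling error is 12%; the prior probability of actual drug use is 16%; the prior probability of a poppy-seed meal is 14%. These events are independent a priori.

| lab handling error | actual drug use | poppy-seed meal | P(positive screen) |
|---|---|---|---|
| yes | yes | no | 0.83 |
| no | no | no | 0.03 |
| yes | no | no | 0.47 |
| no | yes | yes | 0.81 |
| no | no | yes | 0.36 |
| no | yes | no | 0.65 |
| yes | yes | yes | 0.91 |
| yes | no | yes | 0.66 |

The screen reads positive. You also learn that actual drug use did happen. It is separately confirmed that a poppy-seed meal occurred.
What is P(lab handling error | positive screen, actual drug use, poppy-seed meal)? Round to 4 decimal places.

P(positive screen | actual drug use, poppy-seed meal) = 0.81×0.88 + 0.91×0.12 = 0.712800 + 0.109200 = 0.822000
The lab handling error-present share is 0.91×0.12 = 0.109200.
P(lab handling error | positive screen, actual drug use, poppy-seed meal) = 0.109200 / 0.822000 ≈ 0.1328

P(lab handling error | positive screen, actual drug use, poppy-seed meal) ≈ 0.1328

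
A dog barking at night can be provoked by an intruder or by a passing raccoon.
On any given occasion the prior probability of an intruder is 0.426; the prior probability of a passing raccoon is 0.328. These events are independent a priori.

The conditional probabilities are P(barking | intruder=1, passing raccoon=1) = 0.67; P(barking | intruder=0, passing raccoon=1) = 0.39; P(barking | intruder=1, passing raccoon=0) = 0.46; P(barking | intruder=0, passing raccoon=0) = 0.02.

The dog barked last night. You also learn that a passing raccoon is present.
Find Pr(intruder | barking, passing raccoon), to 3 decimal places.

Pr(intruder | barking, passing raccoon) ≈ 0.560

P(barking | passing raccoon) = 0.39×0.574 + 0.67×0.426 = 0.223860 + 0.285420 = 0.509280
Restricting to configurations with intruder present: 0.67×0.426 = 0.285420.
P(intruder | barking, passing raccoon) = 0.285420 / 0.509280 ≈ 0.560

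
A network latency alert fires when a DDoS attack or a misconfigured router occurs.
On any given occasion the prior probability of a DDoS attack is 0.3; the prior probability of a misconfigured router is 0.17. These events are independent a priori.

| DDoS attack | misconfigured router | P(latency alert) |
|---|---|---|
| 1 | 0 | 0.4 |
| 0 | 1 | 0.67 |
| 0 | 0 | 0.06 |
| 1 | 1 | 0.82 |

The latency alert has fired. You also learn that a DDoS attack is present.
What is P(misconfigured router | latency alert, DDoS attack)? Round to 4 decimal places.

P(misconfigured router | latency alert, DDoS attack) ≈ 0.2957

P(latency alert | DDoS attack) = 0.4*0.83 + 0.82*0.17 = 0.332000 + 0.139400 = 0.471400
The misconfigured router-present share is 0.82*0.17 = 0.139400.
P(misconfigured router | latency alert, DDoS attack) = 0.139400 / 0.471400 ≈ 0.2957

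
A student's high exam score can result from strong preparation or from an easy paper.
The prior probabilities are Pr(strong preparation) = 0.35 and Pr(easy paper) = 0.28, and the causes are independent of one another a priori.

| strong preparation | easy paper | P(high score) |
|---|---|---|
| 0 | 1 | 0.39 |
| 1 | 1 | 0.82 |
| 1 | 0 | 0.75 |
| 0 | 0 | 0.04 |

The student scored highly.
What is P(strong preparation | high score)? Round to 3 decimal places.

P(high score) = 0.04·0.65·0.72 + 0.39·0.65·0.28 + 0.75·0.35·0.72 + 0.82·0.35·0.28 = 0.018720 + 0.070980 + 0.189000 + 0.080360 = 0.359060
The strong preparation-present share is 0.189000 + 0.080360 = 0.269360.
So P(strong preparation | high score) = 0.269360/0.359060 ≈ 0.750.

P(strong preparation | high score) ≈ 0.750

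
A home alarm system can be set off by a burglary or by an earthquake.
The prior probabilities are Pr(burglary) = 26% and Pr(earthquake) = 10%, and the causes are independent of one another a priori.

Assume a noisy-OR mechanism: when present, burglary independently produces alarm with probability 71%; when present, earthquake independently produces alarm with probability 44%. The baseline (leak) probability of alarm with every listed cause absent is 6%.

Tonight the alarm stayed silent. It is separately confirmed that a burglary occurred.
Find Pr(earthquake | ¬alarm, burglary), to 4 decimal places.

Pr(earthquake | ¬alarm, burglary) ≈ 0.0586

Under noisy-OR, P(alarm | causes) = 1 − (1−0.06)·∏(1−qᵢ) over the active causes.
Enumerate both values of earthquake and weight by the priors:
  P(¬alarm | burglary) = 0.2726×0.9 + 0.152656×0.1
        = 0.245340 + 0.015266 = 0.260606
The terms with earthquake present sum to 0.015266, so
  P(earthquake | ¬alarm, burglary) = 0.015266 / 0.260606 ≈ 0.0586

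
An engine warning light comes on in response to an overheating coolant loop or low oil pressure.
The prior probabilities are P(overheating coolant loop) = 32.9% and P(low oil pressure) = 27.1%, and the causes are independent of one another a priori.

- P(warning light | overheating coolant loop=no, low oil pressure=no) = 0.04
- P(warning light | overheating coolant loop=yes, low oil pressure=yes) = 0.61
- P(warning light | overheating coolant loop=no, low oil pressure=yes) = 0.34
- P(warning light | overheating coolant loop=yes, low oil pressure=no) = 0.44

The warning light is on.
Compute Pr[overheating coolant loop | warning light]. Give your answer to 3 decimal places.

Pr[overheating coolant loop | warning light] ≈ 0.663

For the numerator, keep only overheating coolant loop=true terms: 0.105530 + 0.054387 = 0.159917
Denominator P(warning light): 0.04×0.671×0.729 + 0.34×0.671×0.271 + 0.44×0.329×0.729 + 0.61×0.329×0.271 = 0.241309
Posterior = 0.159917 / 0.241309 ≈ 0.663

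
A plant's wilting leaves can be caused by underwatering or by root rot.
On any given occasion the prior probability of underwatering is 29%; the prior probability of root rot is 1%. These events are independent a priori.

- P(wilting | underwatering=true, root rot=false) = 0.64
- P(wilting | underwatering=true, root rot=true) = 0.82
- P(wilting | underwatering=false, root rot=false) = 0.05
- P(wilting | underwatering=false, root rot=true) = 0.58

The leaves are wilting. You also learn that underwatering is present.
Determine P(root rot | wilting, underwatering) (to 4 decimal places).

P(wilting | underwatering) = 0.64·0.99 + 0.82·0.01 = 0.633600 + 0.008200 = 0.641800
The root rot-present share is 0.82·0.01 = 0.008200.
P(root rot | wilting, underwatering) = 0.008200 / 0.641800 ≈ 0.0128

P(root rot | wilting, underwatering) ≈ 0.0128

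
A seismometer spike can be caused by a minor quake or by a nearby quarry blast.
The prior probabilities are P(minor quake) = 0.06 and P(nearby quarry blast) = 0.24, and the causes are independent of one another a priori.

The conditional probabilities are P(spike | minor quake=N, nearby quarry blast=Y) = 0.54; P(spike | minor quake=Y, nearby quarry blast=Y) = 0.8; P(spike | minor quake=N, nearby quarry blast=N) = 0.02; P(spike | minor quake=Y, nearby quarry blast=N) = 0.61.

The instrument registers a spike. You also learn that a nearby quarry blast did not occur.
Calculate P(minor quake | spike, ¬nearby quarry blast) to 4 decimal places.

P(minor quake | spike, ¬nearby quarry blast) ≈ 0.6606

P(spike | ¬nearby quarry blast) = 0.02*0.94 + 0.61*0.06 = 0.018800 + 0.036600 = 0.055400
Restricting to configurations with minor quake present: 0.61*0.06 = 0.036600.
So P(minor quake | spike, ¬nearby quarry blast) = 0.036600/0.055400 ≈ 0.6606.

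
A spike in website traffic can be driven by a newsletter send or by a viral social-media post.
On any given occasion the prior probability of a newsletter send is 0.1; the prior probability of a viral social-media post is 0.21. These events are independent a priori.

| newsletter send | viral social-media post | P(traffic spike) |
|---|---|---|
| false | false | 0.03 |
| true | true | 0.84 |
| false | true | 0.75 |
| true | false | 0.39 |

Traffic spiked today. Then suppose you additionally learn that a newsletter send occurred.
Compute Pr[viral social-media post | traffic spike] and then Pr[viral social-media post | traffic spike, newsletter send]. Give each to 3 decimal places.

Pr[viral social-media post | traffic spike] ≈ 0.754; Pr[viral social-media post | traffic spike, newsletter send] ≈ 0.364

P(traffic spike) = 0.03*0.9*0.79 + 0.75*0.9*0.21 + 0.39*0.1*0.79 + 0.84*0.1*0.21 = 0.021330 + 0.141750 + 0.030810 + 0.017640 = 0.211530
The viral social-media post-present share is 0.141750 + 0.017640 = 0.159390.
So P(viral social-media post | traffic spike) = 0.159390/0.211530 ≈ 0.754.

Now also conditioning on newsletter send=true:
P(traffic spike | newsletter send) = 0.39×0.79 + 0.84×0.21 = 0.308100 + 0.176400 = 0.484500
Restricting to configurations with viral social-media post present: 0.84×0.21 = 0.176400.
Hence the posterior is 0.176400/0.484500 ≈ 0.364.
— newsletter send explains away the evidence for viral social-media post.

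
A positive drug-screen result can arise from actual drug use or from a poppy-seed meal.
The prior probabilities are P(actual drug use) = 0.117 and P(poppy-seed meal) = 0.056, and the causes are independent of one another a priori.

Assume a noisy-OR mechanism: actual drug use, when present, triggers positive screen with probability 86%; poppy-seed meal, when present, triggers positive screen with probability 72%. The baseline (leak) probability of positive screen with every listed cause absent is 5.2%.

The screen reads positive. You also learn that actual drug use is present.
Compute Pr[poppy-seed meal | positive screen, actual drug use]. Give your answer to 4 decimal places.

Pr[poppy-seed meal | positive screen, actual drug use] ≈ 0.0618

Under noisy-OR, P(positive screen | causes) = 1 − (1−0.052)·∏(1−qᵢ) over the active causes.
For the numerator, keep only poppy-seed meal=true terms: 0.962838*0.056 = 0.053919
The normalizing constant is 0.86728*0.944 + 0.962838*0.056 = 0.872631
P(poppy-seed meal | positive screen, actual drug use) = 0.053919/0.872631 ≈ 0.0618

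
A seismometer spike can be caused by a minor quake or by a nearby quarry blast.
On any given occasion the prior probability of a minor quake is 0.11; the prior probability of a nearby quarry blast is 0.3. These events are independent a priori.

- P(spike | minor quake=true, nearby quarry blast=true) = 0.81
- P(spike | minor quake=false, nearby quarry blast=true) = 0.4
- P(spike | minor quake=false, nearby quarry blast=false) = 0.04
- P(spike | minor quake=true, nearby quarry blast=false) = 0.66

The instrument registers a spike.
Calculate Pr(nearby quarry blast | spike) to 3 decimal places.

P(spike) = 0.04·0.89·0.7 + 0.4·0.89·0.3 + 0.66·0.11·0.7 + 0.81·0.11·0.3 = 0.024920 + 0.106800 + 0.050820 + 0.026730 = 0.209270
The nearby quarry blast-present share is 0.106800 + 0.026730 = 0.133530.
P(nearby quarry blast | spike) = 0.133530 / 0.209270 ≈ 0.638

Pr(nearby quarry blast | spike) ≈ 0.638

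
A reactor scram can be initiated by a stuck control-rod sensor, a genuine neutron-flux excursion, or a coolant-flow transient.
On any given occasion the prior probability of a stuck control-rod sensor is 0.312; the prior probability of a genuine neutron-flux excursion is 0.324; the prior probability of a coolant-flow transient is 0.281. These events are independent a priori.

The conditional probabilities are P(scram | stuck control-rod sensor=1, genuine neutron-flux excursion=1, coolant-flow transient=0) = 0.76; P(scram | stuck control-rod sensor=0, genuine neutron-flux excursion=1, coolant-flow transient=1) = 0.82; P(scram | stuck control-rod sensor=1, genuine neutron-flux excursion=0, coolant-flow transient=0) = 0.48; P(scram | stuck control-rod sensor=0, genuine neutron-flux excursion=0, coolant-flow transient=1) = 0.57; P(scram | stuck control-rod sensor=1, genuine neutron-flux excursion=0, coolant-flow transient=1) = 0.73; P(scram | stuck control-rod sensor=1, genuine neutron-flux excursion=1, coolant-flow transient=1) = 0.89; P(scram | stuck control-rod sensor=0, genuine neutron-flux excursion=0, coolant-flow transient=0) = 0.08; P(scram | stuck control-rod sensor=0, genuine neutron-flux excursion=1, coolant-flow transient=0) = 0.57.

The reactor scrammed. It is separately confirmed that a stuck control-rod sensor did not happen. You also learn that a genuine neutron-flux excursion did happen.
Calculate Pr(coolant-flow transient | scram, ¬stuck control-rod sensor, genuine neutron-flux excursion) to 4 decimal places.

Pr(coolant-flow transient | scram, ¬stuck control-rod sensor, genuine neutron-flux excursion) ≈ 0.3599

Sum P(scram|·) weighted by the priors over both values of coolant-flow transient:
  P(scram | ¬stuck control-rod sensor, genuine neutron-flux excursion) = 0.57*0.719 + 0.82*0.281
        = 0.409830 + 0.230420 = 0.640250
Configurations with coolant-flow transient contribute 0.230420, so
  P(coolant-flow transient | scram, ¬stuck control-rod sensor, genuine neutron-flux excursion) = 0.230420 / 0.640250 ≈ 0.3599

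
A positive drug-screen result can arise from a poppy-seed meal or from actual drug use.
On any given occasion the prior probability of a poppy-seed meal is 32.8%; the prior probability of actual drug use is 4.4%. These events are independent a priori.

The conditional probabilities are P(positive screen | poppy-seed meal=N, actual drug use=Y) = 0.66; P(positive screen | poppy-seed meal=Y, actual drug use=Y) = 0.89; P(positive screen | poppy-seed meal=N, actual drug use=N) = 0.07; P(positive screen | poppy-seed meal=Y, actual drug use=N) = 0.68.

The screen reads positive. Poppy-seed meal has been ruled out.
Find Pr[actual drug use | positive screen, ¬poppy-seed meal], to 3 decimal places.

Pr[actual drug use | positive screen, ¬poppy-seed meal] ≈ 0.303

Sum P(positive screen|·) weighted by the priors over both values of actual drug use:
  P(positive screen | ¬poppy-seed meal) = 0.07×0.956 + 0.66×0.044
        = 0.066920 + 0.029040 = 0.095960
The terms with actual drug use present sum to 0.029040, so
  P(actual drug use | positive screen, ¬poppy-seed meal) = 0.029040 / 0.095960 ≈ 0.303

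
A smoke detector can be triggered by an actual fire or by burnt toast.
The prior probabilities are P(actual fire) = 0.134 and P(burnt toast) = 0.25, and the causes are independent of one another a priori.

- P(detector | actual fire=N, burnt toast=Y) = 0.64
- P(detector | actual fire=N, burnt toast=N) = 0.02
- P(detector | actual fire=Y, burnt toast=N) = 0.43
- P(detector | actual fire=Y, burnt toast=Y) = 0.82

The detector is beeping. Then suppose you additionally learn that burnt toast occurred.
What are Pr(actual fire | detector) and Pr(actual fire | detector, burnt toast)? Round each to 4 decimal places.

Pr(actual fire | detector) ≈ 0.3181; Pr(actual fire | detector, burnt toast) ≈ 0.1655

Numerator (weight on configurations with actual fire): 0.043215 + 0.027470 = 0.070685
Normalizer over all consistent configurations: 0.02·0.866·0.75 + 0.64·0.866·0.25 + 0.43·0.134·0.75 + 0.82·0.134·0.25 = 0.222235
Posterior = 0.070685 / 0.222235 ≈ 0.3181

Now condition on the additional information:
By total probability over both values of actual fire:
  P(detector | burnt toast) = 0.64×0.866 + 0.82×0.134
        = 0.554240 + 0.109880 = 0.664120
Keeping only the actual fire-present terms gives 0.109880, so
  P(actual fire | detector, burnt toast) = 0.109880 / 0.664120 ≈ 0.1655
The drop from 0.3181 to 0.1655 is the explaining-away (discounting) effect.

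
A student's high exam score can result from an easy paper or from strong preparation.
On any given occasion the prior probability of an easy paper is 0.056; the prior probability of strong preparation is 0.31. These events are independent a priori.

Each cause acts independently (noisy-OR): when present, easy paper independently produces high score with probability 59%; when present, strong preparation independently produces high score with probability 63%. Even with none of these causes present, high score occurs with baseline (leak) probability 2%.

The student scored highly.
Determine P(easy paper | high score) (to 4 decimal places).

P(easy paper | high score) ≈ 0.1596

Under noisy-OR, P(high score | causes) = 1 − (1−0.02)·∏(1−qᵢ) over the active causes.
P(high score) = 0.02·0.944·0.69 + 0.6374·0.944·0.31 + 0.5982·0.056·0.69 + 0.851334·0.056·0.31 = 0.013027 + 0.186529 + 0.023114 + 0.014779 = 0.237449
Restricting to configurations with easy paper present: 0.023114 + 0.014779 = 0.037893.
P(easy paper | high score) = 0.037893 / 0.237449 ≈ 0.1596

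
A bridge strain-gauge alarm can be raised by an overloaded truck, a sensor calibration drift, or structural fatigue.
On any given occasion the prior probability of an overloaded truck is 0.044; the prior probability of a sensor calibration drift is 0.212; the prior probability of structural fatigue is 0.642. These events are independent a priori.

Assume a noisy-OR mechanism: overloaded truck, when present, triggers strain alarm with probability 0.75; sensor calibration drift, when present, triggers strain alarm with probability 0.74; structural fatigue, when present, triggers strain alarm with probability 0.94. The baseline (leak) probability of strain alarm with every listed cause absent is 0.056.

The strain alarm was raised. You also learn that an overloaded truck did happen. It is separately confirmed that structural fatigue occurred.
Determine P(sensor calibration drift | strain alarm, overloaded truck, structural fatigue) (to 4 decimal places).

P(sensor calibration drift | strain alarm, overloaded truck, structural fatigue) ≈ 0.2138

Under noisy-OR, P(strain alarm | causes) = 1 − (1−0.056)·∏(1−qᵢ) over the active causes.
Sum P(strain alarm|·) weighted by the priors over both values of sensor calibration drift:
  P(strain alarm | overloaded truck, structural fatigue) = 0.98584·0.788 + 0.996318·0.212
        = 0.776842 + 0.211219 = 0.988061
Configurations with sensor calibration drift contribute 0.211219, so
  P(sensor calibration drift | strain alarm, overloaded truck, structural fatigue) = 0.211219 / 0.988061 ≈ 0.2138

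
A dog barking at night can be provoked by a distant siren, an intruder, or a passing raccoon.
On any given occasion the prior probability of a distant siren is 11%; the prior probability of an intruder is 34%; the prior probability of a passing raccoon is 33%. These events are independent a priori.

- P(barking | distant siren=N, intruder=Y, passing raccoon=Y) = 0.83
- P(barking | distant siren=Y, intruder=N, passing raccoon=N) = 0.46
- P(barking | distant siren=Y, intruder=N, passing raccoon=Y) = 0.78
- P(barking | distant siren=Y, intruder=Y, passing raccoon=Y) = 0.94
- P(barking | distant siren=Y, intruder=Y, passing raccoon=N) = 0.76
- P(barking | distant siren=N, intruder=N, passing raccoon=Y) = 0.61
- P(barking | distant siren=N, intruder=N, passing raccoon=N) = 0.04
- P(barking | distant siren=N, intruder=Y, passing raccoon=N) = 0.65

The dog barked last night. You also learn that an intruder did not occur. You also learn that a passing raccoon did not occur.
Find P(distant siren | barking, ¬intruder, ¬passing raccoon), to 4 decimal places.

P(distant siren | barking, ¬intruder, ¬passing raccoon) ≈ 0.5870

P(barking | ¬intruder, ¬passing raccoon) = 0.04·0.89 + 0.46·0.11 = 0.035600 + 0.050600 = 0.086200
The distant siren-present share is 0.46·0.11 = 0.050600.
So P(distant siren | barking, ¬intruder, ¬passing raccoon) = 0.050600/0.086200 ≈ 0.5870.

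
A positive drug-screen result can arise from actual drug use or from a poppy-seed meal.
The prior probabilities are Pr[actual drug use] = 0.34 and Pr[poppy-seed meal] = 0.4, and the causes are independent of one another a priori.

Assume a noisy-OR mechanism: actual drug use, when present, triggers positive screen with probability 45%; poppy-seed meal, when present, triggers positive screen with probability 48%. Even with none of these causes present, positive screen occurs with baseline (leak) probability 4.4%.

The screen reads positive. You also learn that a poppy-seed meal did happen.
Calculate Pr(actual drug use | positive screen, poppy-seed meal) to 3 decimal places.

Under noisy-OR, P(positive screen | causes) = 1 − (1−0.044)·∏(1−qᵢ) over the active causes.
Sum P(positive screen|·) weighted by the priors over both values of actual drug use:
  P(positive screen | poppy-seed meal) = 0.50288×0.66 + 0.726584×0.34
        = 0.331901 + 0.247039 = 0.578940
Configurations with actual drug use contribute 0.247039, so
  P(actual drug use | positive screen, poppy-seed meal) = 0.247039 / 0.578940 ≈ 0.427

Pr(actual drug use | positive screen, poppy-seed meal) ≈ 0.427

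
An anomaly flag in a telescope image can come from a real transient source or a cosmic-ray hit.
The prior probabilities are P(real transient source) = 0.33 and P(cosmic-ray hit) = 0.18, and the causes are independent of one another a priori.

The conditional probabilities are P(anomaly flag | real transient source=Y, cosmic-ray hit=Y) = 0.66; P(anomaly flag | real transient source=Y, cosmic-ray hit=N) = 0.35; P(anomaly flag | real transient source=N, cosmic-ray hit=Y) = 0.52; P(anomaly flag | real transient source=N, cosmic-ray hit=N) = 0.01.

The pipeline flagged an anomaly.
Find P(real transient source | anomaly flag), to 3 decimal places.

P(real transient source | anomaly flag) ≈ 0.663

P(anomaly flag) = 0.01×0.67×0.82 + 0.52×0.67×0.18 + 0.35×0.33×0.82 + 0.66×0.33×0.18 = 0.005494 + 0.062712 + 0.094710 + 0.039204 = 0.202120
The real transient source-present share is 0.094710 + 0.039204 = 0.133914.
Hence the posterior is 0.133914/0.202120 ≈ 0.663.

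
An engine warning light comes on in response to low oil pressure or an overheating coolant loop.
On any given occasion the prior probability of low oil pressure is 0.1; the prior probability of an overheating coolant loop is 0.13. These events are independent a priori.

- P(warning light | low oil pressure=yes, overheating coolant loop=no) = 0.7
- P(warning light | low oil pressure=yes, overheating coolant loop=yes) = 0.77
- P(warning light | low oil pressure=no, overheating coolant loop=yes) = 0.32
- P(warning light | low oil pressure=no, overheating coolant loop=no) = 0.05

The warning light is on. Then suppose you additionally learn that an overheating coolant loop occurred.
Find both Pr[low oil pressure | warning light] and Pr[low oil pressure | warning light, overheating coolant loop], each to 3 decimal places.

P(warning light) = 0.05*0.9*0.87 + 0.32*0.9*0.13 + 0.7*0.1*0.87 + 0.77*0.1*0.13 = 0.039150 + 0.037440 + 0.060900 + 0.010010 = 0.147500
The low oil pressure-present share is 0.060900 + 0.010010 = 0.070910.
Hence the posterior is 0.070910/0.147500 ≈ 0.481.

Now also conditioning on overheating coolant loop=true:
By total probability over both values of low oil pressure:
  P(warning light | overheating coolant loop) = 0.32×0.9 + 0.77×0.1
        = 0.288000 + 0.077000 = 0.365000
The terms with low oil pressure present sum to 0.077000, so
  P(low oil pressure | warning light, overheating coolant loop) = 0.077000 / 0.365000 ≈ 0.211

Pr[low oil pressure | warning light] ≈ 0.481; Pr[low oil pressure | warning light, overheating coolant loop] ≈ 0.211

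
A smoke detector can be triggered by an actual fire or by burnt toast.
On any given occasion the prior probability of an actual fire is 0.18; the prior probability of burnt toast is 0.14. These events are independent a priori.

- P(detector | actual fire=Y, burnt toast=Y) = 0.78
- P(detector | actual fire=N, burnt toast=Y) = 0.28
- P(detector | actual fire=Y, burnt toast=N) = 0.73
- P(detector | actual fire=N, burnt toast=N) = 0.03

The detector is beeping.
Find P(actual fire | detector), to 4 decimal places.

Enumerate the 4 (actual fire, burnt toast) configurations and weight by the priors:
  P(detector) = 0.03*0.82*0.86 + 0.28*0.82*0.14 + 0.73*0.18*0.86 + 0.78*0.18*0.14
        = 0.021156 + 0.032144 + 0.113004 + 0.019656 = 0.185960
The terms with actual fire present sum to 0.132660, so
  P(actual fire | detector) = 0.132660 / 0.185960 ≈ 0.7134

P(actual fire | detector) ≈ 0.7134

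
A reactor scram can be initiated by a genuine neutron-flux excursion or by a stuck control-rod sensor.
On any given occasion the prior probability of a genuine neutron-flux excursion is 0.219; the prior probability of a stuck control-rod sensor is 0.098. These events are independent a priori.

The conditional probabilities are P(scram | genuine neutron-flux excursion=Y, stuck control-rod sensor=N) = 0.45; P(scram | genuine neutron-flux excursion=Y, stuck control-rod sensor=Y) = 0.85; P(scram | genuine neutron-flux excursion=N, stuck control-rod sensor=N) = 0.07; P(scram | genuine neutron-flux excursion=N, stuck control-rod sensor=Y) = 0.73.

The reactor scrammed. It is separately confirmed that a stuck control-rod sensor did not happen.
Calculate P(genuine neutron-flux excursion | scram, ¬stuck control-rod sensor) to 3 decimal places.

P(genuine neutron-flux excursion | scram, ¬stuck control-rod sensor) ≈ 0.643

For the numerator, keep only genuine neutron-flux excursion=true terms: 0.45×0.219 = 0.098550
Denominator P(scram | ¬stuck control-rod sensor): 0.07×0.781 + 0.45×0.219 = 0.153220
Posterior = 0.098550 / 0.153220 ≈ 0.643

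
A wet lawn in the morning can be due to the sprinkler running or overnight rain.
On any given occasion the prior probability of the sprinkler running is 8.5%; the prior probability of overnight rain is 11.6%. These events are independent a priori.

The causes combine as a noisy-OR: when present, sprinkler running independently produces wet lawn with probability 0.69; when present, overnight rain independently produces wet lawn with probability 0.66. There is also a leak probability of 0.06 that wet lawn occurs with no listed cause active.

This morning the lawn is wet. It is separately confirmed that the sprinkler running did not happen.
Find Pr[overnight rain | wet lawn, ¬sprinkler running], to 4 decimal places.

Under noisy-OR, P(wet lawn | causes) = 1 − (1−0.06)·∏(1−qᵢ) over the active causes.
By total probability over both values of overnight rain:
  P(wet lawn | ¬sprinkler running) = 0.06×0.884 + 0.6804×0.116
        = 0.053040 + 0.078926 = 0.131966
Configurations with overnight rain contribute 0.078926, so
  P(overnight rain | wet lawn, ¬sprinkler running) = 0.078926 / 0.131966 ≈ 0.5981

Pr[overnight rain | wet lawn, ¬sprinkler running] ≈ 0.5981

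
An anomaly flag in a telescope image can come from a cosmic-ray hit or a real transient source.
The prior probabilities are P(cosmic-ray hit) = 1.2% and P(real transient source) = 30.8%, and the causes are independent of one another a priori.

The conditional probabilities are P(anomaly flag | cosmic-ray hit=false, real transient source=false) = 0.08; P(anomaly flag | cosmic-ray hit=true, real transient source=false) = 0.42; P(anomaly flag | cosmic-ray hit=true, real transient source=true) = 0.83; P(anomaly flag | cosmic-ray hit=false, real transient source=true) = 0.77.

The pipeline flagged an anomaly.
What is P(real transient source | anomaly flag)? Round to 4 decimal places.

Numerator (weight on configurations with real transient source): 0.234314 + 0.003068 = 0.237382
The normalizing constant is 0.08*0.988*0.692 + 0.77*0.988*0.308 + 0.42*0.012*0.692 + 0.83*0.012*0.308 = 0.295566
P(real transient source | anomaly flag) = 0.237382/0.295566 ≈ 0.8031

P(real transient source | anomaly flag) ≈ 0.8031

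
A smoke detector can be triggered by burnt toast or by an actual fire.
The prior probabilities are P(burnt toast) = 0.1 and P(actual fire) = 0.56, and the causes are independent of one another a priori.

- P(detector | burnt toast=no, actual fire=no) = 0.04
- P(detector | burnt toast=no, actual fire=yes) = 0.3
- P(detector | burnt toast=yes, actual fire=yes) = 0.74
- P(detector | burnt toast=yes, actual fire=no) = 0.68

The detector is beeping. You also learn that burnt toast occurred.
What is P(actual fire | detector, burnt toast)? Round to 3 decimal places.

For the numerator, keep only actual fire=true terms: 0.74·0.56 = 0.414400
Denominator P(detector | burnt toast): 0.68·0.44 + 0.74·0.56 = 0.713600
Posterior = 0.414400 / 0.713600 ≈ 0.581

P(actual fire | detector, burnt toast) ≈ 0.581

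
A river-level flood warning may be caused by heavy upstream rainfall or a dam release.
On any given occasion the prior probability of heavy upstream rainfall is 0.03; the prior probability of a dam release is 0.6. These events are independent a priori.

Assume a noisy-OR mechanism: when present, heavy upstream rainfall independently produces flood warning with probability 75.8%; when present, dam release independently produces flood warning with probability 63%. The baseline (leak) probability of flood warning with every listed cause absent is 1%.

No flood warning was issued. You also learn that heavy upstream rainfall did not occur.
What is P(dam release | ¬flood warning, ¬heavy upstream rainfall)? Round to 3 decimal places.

P(dam release | ¬flood warning, ¬heavy upstream rainfall) ≈ 0.357

Under noisy-OR, P(flood warning | causes) = 1 − (1−0.01)·∏(1−qᵢ) over the active causes.
For the numerator, keep only dam release=true terms: 0.3663*0.6 = 0.219780
Normalizer over all consistent configurations: 0.99*0.4 + 0.3663*0.6 = 0.615780
P(dam release | ¬flood warning, ¬heavy upstream rainfall) = 0.219780/0.615780 ≈ 0.357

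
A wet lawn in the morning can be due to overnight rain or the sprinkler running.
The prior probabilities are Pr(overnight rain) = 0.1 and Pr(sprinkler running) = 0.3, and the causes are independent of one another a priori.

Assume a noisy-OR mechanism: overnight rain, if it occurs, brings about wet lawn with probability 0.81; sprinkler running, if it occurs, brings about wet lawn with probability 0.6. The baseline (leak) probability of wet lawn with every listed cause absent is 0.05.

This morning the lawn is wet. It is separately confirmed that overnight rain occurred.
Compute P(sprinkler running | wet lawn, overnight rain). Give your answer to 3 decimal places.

P(sprinkler running | wet lawn, overnight rain) ≈ 0.327

Under noisy-OR, P(wet lawn | causes) = 1 − (1−0.05)·∏(1−qᵢ) over the active causes.
Numerator (weight on configurations with sprinkler running): 0.9278·0.3 = 0.278340
Denominator P(wet lawn | overnight rain): 0.8195·0.7 + 0.9278·0.3 = 0.851990
Posterior = 0.278340 / 0.851990 ≈ 0.327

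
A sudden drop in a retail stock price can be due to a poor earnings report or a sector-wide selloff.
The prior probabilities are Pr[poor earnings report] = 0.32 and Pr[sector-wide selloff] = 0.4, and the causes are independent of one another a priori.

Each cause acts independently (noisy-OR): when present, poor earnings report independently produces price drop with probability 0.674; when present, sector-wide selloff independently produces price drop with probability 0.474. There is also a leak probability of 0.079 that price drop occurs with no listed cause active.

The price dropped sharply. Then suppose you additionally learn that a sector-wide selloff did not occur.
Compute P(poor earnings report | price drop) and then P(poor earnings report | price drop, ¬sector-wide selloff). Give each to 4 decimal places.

Under noisy-OR, P(price drop | causes) = 1 − (1−0.079)·∏(1−qᵢ) over the active causes.
P(price drop) = 0.079*0.68*0.6 + 0.515554*0.68*0.4 + 0.699754*0.32*0.6 + 0.842071*0.32*0.4 = 0.032232 + 0.140231 + 0.134353 + 0.107785 = 0.414601
The poor earnings report-present share is 0.134353 + 0.107785 = 0.242138.
P(poor earnings report | price drop) = 0.242138 / 0.414601 ≈ 0.5840

Now condition on the additional information:
P(price drop | ¬sector-wide selloff) = 0.079×0.68 + 0.699754×0.32 = 0.053720 + 0.223921 = 0.277641
Restricting to configurations with poor earnings report present: 0.699754×0.32 = 0.223921.
Hence the posterior is 0.223921/0.277641 ≈ 0.8065.
With sector-wide selloff excluded, poor earnings report must carry more of the explanatory weight for the price drop.

P(poor earnings report | price drop) ≈ 0.5840; P(poor earnings report | price drop, ¬sector-wide selloff) ≈ 0.8065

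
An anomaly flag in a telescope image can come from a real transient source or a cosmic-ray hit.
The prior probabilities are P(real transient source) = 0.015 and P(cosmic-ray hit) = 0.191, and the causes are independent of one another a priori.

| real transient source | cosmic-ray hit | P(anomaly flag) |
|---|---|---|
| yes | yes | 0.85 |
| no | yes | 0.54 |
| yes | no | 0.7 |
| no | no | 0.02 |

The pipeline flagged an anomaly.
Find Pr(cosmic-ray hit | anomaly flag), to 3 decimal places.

Pr(cosmic-ray hit | anomaly flag) ≈ 0.810

Numerator (weight on configurations with cosmic-ray hit): 0.101593 + 0.002435 = 0.104028
Denominator P(anomaly flag): 0.02×0.985×0.809 + 0.54×0.985×0.191 + 0.7×0.015×0.809 + 0.85×0.015×0.191 = 0.128460
P(cosmic-ray hit | anomaly flag) = 0.104028/0.128460 ≈ 0.810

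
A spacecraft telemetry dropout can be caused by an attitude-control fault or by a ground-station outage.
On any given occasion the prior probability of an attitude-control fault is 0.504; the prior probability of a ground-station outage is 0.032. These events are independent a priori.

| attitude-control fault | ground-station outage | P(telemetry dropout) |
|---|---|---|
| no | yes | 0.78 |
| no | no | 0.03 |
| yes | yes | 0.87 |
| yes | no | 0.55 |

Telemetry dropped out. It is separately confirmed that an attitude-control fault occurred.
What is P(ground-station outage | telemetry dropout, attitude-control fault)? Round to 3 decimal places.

P(telemetry dropout | attitude-control fault) = 0.55·0.968 + 0.87·0.032 = 0.532400 + 0.027840 = 0.560240
Restricting to configurations with ground-station outage present: 0.87·0.032 = 0.027840.
Hence the posterior is 0.027840/0.560240 ≈ 0.050.

P(ground-station outage | telemetry dropout, attitude-control fault) ≈ 0.050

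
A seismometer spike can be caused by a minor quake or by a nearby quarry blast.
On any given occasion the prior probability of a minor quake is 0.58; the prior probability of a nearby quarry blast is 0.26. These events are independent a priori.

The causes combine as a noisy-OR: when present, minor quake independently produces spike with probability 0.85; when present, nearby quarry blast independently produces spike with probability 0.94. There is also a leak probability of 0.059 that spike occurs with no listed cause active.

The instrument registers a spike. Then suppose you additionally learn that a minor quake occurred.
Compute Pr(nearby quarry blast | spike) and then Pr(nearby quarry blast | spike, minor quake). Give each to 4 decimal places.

Pr(nearby quarry blast | spike) ≈ 0.3949; Pr(nearby quarry blast | spike, minor quake) ≈ 0.2886

Under noisy-OR, P(spike | causes) = 1 − (1−0.059)·∏(1−qᵢ) over the active causes.
P(spike) = 0.059·0.42·0.74 + 0.94354·0.42·0.26 + 0.85885·0.58·0.74 + 0.991531·0.58·0.26 = 0.018337 + 0.103035 + 0.368618 + 0.149523 = 0.639513
Of this, 0.252558 comes from 0.103035 + 0.149523 (the nearby quarry blast=true cases).
So P(nearby quarry blast | spike) = 0.252558/0.639513 ≈ 0.3949.

Now condition on the additional information:
P(spike | minor quake) = 0.85885*0.74 + 0.991531*0.26 = 0.635549 + 0.257798 = 0.893347
Of this, 0.257798 comes from 0.991531*0.26 (the nearby quarry blast=true cases).
Hence the posterior is 0.257798/0.893347 ≈ 0.2886.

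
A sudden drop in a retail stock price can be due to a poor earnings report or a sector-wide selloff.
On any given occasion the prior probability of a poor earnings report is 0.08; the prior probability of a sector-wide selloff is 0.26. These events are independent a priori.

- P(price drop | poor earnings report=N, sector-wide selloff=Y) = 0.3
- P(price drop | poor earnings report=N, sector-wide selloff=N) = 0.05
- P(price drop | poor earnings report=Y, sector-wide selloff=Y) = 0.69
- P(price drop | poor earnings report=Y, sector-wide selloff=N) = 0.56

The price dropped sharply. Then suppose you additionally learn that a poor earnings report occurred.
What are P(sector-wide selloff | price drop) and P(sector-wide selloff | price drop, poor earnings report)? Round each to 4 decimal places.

P(sector-wide selloff | price drop) ≈ 0.5617; P(sector-wide selloff | price drop, poor earnings report) ≈ 0.3021

By total probability over the 4 (poor earnings report, sector-wide selloff) configurations:
  P(price drop) = 0.05·0.92·0.74 + 0.3·0.92·0.26 + 0.56·0.08·0.74 + 0.69·0.08·0.26
        = 0.034040 + 0.071760 + 0.033152 + 0.014352 = 0.153304
Configurations with sector-wide selloff contribute 0.086112, so
  P(sector-wide selloff | price drop) = 0.086112 / 0.153304 ≈ 0.5617

With the extra evidence:
P(price drop | poor earnings report) = 0.56·0.74 + 0.69·0.26 = 0.414400 + 0.179400 = 0.593800
The sector-wide selloff-present share is 0.69·0.26 = 0.179400.
So P(sector-wide selloff | price drop, poor earnings report) = 0.179400/0.593800 ≈ 0.3021.
This is intercausal reasoning (explaining away): once poor earnings report accounts for the price drop, sector-wide selloff becomes less likely.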